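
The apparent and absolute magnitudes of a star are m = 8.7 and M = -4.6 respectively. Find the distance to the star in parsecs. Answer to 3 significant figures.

d ≈ 4570 pc

μ = m − M = 13.300
m − M = 5 log₁₀ d − 5
log₁₀ d = (m − M)/5 + 1 = 3.6600
d = 10^3.6600 = 4571 pc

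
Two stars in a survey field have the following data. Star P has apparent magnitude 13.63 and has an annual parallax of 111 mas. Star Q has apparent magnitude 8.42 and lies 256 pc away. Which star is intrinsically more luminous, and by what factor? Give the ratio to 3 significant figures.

Star Q is more luminous, by a factor of 98000.

Star P: p = 111 mas = 0.111″ → d = 1/p = 9.009 pc
Star P: M = m − 5 log₁₀ d + 5 = 13.63 − 5·0.9547 + 5 = 13.857
Star Q: M = m − 5 log₁₀ d + 5 = 8.42 − 5·2.4082 + 5 = 1.379
ΔM = M_P − M_Q = 13.857 − (1.379) = 12.478; smaller M is more luminous → Star Q.
L ratio = 10^(0.4 |ΔM|) = 10^4.991 = 97980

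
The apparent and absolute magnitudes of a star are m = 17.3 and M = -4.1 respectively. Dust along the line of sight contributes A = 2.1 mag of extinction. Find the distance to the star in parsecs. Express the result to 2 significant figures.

d ≈ 72000 pc

m − M = 5 log₁₀(d/10 pc) + A  ⇒  17.3 − (-4.1) − 2.1 = 5 log₁₀(d/10)
19.300 = 5 log₁₀(d/10)
log₁₀ d = (m − M − A)/5 + 1 = 4.8600
d = 10^4.8600 = 72440 pc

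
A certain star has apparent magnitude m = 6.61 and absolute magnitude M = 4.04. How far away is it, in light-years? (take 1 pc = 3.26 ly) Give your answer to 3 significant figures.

Distance modulus: m − M = 6.61 − (4.04) = 2.570
m − M = 5 log₁₀ d − 5
log₁₀ d = (m − M)/5 + 1 = 1.5140
d = 10^1.5140 = 32.66 pc
= 106.5 ly

d ≈ 106 ly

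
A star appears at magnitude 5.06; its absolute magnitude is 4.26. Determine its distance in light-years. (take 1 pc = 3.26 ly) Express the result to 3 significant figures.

d ≈ 47.1 ly

Distance modulus: m − M = 5.06 − (4.26) = 0.800
m − M = 5 log₁₀ d − 5
log₁₀ d = (m − M)/5 + 1 = 1.1600
d = 10^1.1600 = 14.45 pc
= 47.12 ly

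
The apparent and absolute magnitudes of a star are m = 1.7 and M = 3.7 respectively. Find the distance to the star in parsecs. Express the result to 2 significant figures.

Distance modulus: m − M = 1.7 − (3.7) = -2.000
m − M = 5 log₁₀ d − 5
log₁₀ d = (m − M)/5 + 1 = 0.6000
d = 10^0.6000 = 3.981 pc

d ≈ 4.0 pc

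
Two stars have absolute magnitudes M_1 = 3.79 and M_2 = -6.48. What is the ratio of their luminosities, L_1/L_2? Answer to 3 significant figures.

L_1/L_2 ≈ 7.80×10^-5

ΔM = M_1 − M_2 = 10.27
L_1/L_2 = 10^(−0.4 ΔM) = 10^-4.108 = 7.798×10^-5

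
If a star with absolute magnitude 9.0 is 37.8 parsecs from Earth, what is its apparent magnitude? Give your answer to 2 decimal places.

m = M + 5 log₁₀ d − 5 = 9.0 + 5·1.5775 − 5 = 11.887

m ≈ 11.89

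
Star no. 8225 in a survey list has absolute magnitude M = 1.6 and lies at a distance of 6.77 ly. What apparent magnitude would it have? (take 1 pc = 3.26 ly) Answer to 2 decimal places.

d = 6.77 ly / 3.26 = 2.077 pc
m = M + 5 log₁₀ d − 5 = 1.6 + 5·0.3174 − 5 = -1.813

m ≈ -1.81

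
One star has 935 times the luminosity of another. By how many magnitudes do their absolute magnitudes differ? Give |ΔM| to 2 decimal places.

|ΔM| ≈ 7.43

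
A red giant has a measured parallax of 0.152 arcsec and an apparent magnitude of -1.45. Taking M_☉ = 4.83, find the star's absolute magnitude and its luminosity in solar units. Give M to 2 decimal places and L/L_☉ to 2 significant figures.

M ≈ -0.54; L/L_☉ ≈ 140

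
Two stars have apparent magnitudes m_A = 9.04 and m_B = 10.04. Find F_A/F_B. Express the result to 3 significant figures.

Δm = 9.04 − (10.04) = -1.00
Flux ratio = 10^(−0.4 Δm) = 10^(−0.4 × -1.00) = 10^0.400 = 2.512

F_A/F_B ≈ 2.51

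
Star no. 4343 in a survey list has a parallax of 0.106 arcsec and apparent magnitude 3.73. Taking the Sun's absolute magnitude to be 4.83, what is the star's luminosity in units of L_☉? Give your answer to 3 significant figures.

L/L_☉ ≈ 2.45

d = 1/p = 1/0.106″ = 9.434 pc
M = m − 5 log₁₀ d + 5 = 3.73 − 5·0.9747 + 5 = 3.857
M − M_☉ = 3.857 − 4.83 = -0.973
L/L_☉ = 10^(−0.4 × -0.973) = 2.451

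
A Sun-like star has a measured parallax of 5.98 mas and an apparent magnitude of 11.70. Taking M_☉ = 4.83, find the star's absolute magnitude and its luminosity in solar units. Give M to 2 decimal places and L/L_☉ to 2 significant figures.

M ≈ 5.58; L/L_☉ ≈ 0.50

d = 1/p = 1000/5.98 mas = 167.2 pc
M = m − 5 log₁₀ d + 5 = 11.70 − 5·2.2233 + 5 = 5.584
M − M_☉ = 5.584 − 4.83 = 0.754
L/L_☉ = 10^(−0.4 × 0.754) = 0.4996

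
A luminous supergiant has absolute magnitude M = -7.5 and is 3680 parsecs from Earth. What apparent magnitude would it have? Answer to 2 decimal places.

m ≈ 5.33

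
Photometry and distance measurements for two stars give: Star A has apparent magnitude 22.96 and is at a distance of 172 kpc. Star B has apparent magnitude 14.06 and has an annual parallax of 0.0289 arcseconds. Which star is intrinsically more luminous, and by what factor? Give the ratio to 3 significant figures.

Star A is more luminous, by a factor of 6810.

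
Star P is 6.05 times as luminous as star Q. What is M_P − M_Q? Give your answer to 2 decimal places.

M_P − M_Q ≈ -1.95

Pogson: ΔM = −2.5 log₁₀(ratio) = −2.5 log₁₀(6.05) = −2.5 × 0.7818 = -1.954
Star P is brighter, so it has the smaller magnitude: the difference is negative.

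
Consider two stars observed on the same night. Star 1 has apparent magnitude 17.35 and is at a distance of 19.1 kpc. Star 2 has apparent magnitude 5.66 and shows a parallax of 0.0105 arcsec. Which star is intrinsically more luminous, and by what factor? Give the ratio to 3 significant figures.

Star 2 is more luminous, by a factor of 1.18.

Star 1: d = 19.1 kpc = 19100 pc
Star 1: M = m − 5 log₁₀ d + 5 = 17.35 − 5·4.2810 + 5 = 0.945
Star 2: d = 1/p = 1/0.0105″ = 95.24 pc
Star 2: M = m − 5 log₁₀ d + 5 = 5.66 − 5·1.9788 + 5 = 0.766
ΔM = M_1 − M_2 = 0.945 − (0.766) = 0.179; smaller M is more luminous → Star 2.
L ratio = 10^(0.4 |ΔM|) = 10^0.072 = 1.179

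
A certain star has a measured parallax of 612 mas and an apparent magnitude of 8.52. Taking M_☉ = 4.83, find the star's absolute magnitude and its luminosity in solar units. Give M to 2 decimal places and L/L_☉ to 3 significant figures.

M ≈ 12.45; L/L_☉ ≈ 8.92×10^-4

d = 1/p = 1000/612 mas = 1.634 pc
M = m − 5 log₁₀ d + 5 = 8.52 − 5·0.2132 + 5 = 12.454
M − M_☉ = 12.454 − 4.83 = 7.624
L/L_☉ = 10^(−0.4 × 7.624) = 8.923×10^-4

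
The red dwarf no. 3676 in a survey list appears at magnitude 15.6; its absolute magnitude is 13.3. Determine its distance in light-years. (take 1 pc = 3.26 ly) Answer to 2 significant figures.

d ≈ 94 ly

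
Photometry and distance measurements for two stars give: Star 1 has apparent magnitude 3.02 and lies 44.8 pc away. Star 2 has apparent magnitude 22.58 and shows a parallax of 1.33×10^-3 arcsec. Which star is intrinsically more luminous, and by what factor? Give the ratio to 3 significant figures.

Star 1 is more luminous, by a factor of 237000.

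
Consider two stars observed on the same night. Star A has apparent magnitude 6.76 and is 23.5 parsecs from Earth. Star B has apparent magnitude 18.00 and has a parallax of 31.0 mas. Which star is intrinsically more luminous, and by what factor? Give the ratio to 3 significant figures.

Star A is more luminous, by a factor of 16600.

Star A: M = m − 5 log₁₀ d + 5 = 6.76 − 5·1.3711 + 5 = 4.905
Star B: p = 31.0 mas = 0.0310″ → d = 1/p = 32.26 pc
Star B: M = m − 5 log₁₀ d + 5 = 18.00 − 5·1.5086 + 5 = 15.457
ΔM = M_A − M_B = 4.905 − (15.457) = -10.552; smaller M is more luminous → Star A.
L ratio = 10^(0.4 |ΔM|) = 10^4.221 = 16630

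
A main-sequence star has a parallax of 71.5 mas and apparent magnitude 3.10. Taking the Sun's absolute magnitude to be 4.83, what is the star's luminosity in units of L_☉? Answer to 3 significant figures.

L/L_☉ ≈ 9.62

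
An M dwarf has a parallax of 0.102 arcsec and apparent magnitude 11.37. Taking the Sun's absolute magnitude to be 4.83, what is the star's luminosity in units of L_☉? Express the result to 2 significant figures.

L/L_☉ ≈ 2.3×10^-3

d = 1/p = 1/0.102″ = 9.804 pc
M = m − 5 log₁₀ d + 5 = 11.37 − 5·0.9914 + 5 = 11.413
M − M_☉ = 11.413 − 4.83 = 6.583
L/L_☉ = 10^(−0.4 × 6.583) = 2.327×10^-3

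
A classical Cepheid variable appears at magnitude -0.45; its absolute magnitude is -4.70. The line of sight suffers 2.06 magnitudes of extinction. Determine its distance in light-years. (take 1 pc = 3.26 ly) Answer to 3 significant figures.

d ≈ 89.4 ly

m − M = 5 log₁₀(d/10 pc) + A  ⇒  -0.45 − (-4.70) − 2.06 = 5 log₁₀(d/10)
2.190 = 5 log₁₀(d/10)
log₁₀ d = (m − M − A)/5 + 1 = 1.4380
d = 10^1.4380 = 27.42 pc
= 89.38 ly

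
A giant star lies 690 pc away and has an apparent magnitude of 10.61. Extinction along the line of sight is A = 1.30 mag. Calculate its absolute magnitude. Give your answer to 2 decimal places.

M ≈ 0.12

5 log₁₀(d/10 pc) = 5 log₁₀(690.0) − 5 = 9.194
M = m − 5 log₁₀(d/10) − A = 10.61 − 9.194 − 1.30 = 0.116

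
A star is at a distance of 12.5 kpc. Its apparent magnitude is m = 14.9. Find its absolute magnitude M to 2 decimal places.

M ≈ -0.58

d = 12.5 kpc = 12500 pc
5 log₁₀(d/10 pc) = 5 log₁₀(12500) − 5 = 15.485
M = m − 5 log₁₀(d/10) = 14.9 − 15.485 = -0.585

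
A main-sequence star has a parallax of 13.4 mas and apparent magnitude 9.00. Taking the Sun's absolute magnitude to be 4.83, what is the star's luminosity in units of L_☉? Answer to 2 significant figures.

d = 1/p = 1000/13.4 mas = 74.63 pc
M = m − 5 log₁₀ d + 5 = 9.00 − 5·1.8729 + 5 = 4.636
M − M_☉ = 4.636 − 4.83 = -0.194
L/L_☉ = 10^(−0.4 × -0.194) = 1.196

L/L_☉ ≈ 1.2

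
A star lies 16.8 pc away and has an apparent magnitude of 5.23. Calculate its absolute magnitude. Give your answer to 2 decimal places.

5 log₁₀(d/10 pc) = 5 log₁₀(16.80) − 5 = 1.127
M = m − 5 log₁₀(d/10) = 5.23 − 1.127 = 4.103

M ≈ 4.10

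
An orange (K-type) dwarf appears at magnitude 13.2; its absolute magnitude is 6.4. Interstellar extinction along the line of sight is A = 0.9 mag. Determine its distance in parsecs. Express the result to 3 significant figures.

d ≈ 151 pc

m − M = 5 log₁₀(d/10 pc) + A  ⇒  13.2 − (6.4) − 0.9 = 5 log₁₀(d/10)
5.900 = 5 log₁₀(d/10)
log₁₀ d = (m − M − A)/5 + 1 = 2.1800
d = 10^2.1800 = 151.4 pc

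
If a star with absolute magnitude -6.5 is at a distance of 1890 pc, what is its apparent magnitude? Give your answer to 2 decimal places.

m = M + 5 log₁₀ d − 5 = -6.5 + 5·3.2765 − 5 = 4.882

m ≈ 4.88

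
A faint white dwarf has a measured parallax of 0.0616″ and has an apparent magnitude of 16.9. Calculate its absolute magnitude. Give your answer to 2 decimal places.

d = 1/p = 1/0.0616″ = 16.23 pc
5 log₁₀(d/10 pc) = 5 log₁₀(16.23) − 5 = 1.052
M = m − 5 log₁₀(d/10) = 16.9 − 1.052 = 15.848

M ≈ 15.85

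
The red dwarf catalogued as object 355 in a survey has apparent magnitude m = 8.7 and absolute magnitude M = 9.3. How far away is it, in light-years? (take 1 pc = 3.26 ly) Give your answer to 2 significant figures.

Distance modulus: m − M = 8.7 − (9.3) = -0.600
m − M = 5 log₁₀ d − 5
log₁₀ d = (m − M)/5 + 1 = 0.8800
d = 10^0.8800 = 7.586 pc
= 24.73 ly

d ≈ 25 ly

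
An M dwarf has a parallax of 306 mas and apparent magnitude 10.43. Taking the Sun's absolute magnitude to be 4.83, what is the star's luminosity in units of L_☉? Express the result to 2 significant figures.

L/L_☉ ≈ 6.1×10^-4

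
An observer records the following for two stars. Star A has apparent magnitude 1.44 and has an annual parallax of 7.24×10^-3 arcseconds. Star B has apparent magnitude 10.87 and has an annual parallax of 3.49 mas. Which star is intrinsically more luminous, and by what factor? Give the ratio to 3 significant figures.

Star A is more luminous, by a factor of 1370.

Star A: d = 1/p = 1/7.24×10^-3″ = 138.1 pc
Star A: M = m − 5 log₁₀ d + 5 = 1.44 − 5·2.1403 + 5 = -4.261
Star B: p = 3.49 mas = 3.49×10^-3″ → d = 1/p = 286.5 pc
Star B: M = m − 5 log₁₀ d + 5 = 10.87 − 5·2.4572 + 5 = 3.584
ΔM = M_A − M_B = -4.261 − (3.584) = -7.845; smaller M is more luminous → Star A.
L ratio = 10^(0.4 |ΔM|) = 10^3.138 = 1375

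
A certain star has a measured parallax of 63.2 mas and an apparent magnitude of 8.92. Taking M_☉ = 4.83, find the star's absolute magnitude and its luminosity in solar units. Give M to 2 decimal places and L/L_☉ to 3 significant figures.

d = 1/p = 1000/63.2 mas = 15.82 pc
M = m − 5 log₁₀ d + 5 = 8.92 − 5·1.1993 + 5 = 7.924
M − M_☉ = 7.924 − 4.83 = 3.094
L/L_☉ = 10^(−0.4 × 3.094) = 0.05788

M ≈ 7.92; L/L_☉ ≈ 0.0579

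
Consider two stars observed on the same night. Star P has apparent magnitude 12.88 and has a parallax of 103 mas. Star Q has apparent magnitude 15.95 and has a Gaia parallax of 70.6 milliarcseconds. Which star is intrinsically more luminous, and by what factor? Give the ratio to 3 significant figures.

Star P is more luminous, by a factor of 7.94.

Star P: p = 103 mas = 0.103″ → d = 1/p = 9.709 pc
Star P: M = m − 5 log₁₀ d + 5 = 12.88 − 5·0.9872 + 5 = 12.944
Star Q: p = 70.6 mas = 0.0706″ → d = 1/p = 14.16 pc
Star Q: M = m − 5 log₁₀ d + 5 = 15.95 − 5·1.1512 + 5 = 15.194
ΔM = M_P − M_Q = 12.944 − (15.194) = -2.250; smaller M is more luminous → Star P.
L ratio = 10^(0.4 |ΔM|) = 10^0.900 = 7.942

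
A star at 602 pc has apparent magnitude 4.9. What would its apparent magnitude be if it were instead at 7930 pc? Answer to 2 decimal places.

Flux ∝ 1/d², so Δm = 5 log₁₀(d₂/d₁) = 5 log₁₀(7930/602) = 5.598
m₂ = m₁ + Δm = 4.9 + (5.598) = 10.498

m ≈ 10.50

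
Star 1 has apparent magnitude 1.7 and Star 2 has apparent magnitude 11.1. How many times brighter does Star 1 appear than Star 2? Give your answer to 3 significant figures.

5750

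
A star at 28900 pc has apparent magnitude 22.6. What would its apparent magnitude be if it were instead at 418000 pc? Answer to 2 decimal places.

Flux ∝ 1/d², so Δm = 5 log₁₀(d₂/d₁) = 5 log₁₀(418000/28900) = 5.801
m₂ = m₁ + Δm = 22.6 + (5.801) = 28.401

m ≈ 28.40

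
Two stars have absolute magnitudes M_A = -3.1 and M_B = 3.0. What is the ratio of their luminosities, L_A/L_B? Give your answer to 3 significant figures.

L_A/L_B ≈ 275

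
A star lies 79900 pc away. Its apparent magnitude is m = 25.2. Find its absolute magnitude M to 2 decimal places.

M ≈ 5.69

5 log₁₀(d/10 pc) = 5 log₁₀(79900) − 5 = 19.513
M = m − 5 log₁₀(d/10) = 25.2 − 19.513 = 5.687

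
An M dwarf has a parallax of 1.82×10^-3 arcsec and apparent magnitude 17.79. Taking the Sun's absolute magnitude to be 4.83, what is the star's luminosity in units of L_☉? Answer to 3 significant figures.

L/L_☉ ≈ 0.0198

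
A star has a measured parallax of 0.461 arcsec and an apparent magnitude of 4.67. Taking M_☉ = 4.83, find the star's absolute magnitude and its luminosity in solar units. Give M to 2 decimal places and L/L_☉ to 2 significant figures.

M ≈ 7.99; L/L_☉ ≈ 0.055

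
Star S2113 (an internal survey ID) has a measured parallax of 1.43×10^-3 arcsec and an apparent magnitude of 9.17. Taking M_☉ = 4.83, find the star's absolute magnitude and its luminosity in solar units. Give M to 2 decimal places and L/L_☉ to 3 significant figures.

M ≈ -0.05; L/L_☉ ≈ 89.8

d = 1/p = 1/1.43×10^-3″ = 699.3 pc
M = m − 5 log₁₀ d + 5 = 9.17 − 5·2.8447 + 5 = -0.053
M − M_☉ = -0.053 − 4.83 = -4.883
L/L_☉ = 10^(−0.4 × -4.883) = 89.81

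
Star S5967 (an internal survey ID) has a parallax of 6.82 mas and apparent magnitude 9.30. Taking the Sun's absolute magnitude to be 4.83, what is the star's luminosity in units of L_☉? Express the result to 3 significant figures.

L/L_☉ ≈ 3.50

d = 1/p = 1000/6.82 mas = 146.6 pc
M = m − 5 log₁₀ d + 5 = 9.30 − 5·2.1662 + 5 = 3.469
M − M_☉ = 3.469 − 4.83 = -1.361
L/L_☉ = 10^(−0.4 × -1.361) = 3.503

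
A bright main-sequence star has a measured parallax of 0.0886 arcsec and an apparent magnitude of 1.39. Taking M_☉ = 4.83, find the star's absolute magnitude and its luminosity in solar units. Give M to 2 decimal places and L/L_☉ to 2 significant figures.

M ≈ 1.13; L/L_☉ ≈ 30

d = 1/p = 1/0.0886″ = 11.29 pc
M = m − 5 log₁₀ d + 5 = 1.39 − 5·1.0526 + 5 = 1.127
M − M_☉ = 1.127 − 4.83 = -3.703
L/L_☉ = 10^(−0.4 × -3.703) = 30.28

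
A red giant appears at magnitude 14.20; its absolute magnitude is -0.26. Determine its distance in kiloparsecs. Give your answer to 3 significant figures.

Distance modulus: m − M = 14.20 − (-0.26) = 14.460
m − M = 5 log₁₀ d − 5
log₁₀ d = (m − M)/5 + 1 = 3.8920
d = 10^3.8920 = 7798 pc
= 7.798 kpc

d ≈ 7.80 kpc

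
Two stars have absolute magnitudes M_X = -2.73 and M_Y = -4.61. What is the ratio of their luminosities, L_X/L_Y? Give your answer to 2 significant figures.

ΔM = M_X − M_Y = 1.88
L_X/L_Y = 10^(−0.4 ΔM) = 10^-0.752 = 0.1770

L_X/L_Y ≈ 0.18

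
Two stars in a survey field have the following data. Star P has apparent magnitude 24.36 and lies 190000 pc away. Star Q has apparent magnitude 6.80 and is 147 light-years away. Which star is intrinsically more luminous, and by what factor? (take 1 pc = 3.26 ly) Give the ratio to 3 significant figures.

Star P is more luminous, by a factor of 1.68.

Star P: M = m − 5 log₁₀ d + 5 = 24.36 − 5·5.2788 + 5 = 2.966
Star Q: d = 147 ly / 3.26 = 45.09 pc
Star Q: M = m − 5 log₁₀ d + 5 = 6.80 − 5·1.6541 + 5 = 3.530
ΔM = M_P − M_Q = 2.966 − (3.530) = -0.563; smaller M is more luminous → Star P.
L ratio = 10^(0.4 |ΔM|) = 10^0.225 = 1.680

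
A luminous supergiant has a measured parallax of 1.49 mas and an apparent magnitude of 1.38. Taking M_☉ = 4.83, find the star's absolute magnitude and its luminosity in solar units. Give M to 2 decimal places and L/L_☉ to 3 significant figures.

M ≈ -7.75; L/L_☉ ≈ 108000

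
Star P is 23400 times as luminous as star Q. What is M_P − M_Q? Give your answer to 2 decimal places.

M_P − M_Q ≈ -10.92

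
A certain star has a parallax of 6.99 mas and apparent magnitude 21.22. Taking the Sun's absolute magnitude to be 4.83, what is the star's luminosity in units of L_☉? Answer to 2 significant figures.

d = 1/p = 1000/6.99 mas = 143.1 pc
M = m − 5 log₁₀ d + 5 = 21.22 − 5·2.1555 + 5 = 15.442
M − M_☉ = 15.442 − 4.83 = 10.612
L/L_☉ = 10^(−0.4 × 10.612) = 5.689×10^-5

L/L_☉ ≈ 5.7×10^-5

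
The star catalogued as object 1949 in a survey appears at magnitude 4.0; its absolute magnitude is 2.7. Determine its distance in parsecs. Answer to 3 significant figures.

d ≈ 18.2 pc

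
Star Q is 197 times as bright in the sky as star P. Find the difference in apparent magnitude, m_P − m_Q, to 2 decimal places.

Pogson: Δm = −2.5 log₁₀(ratio) = −2.5 log₁₀(197) = −2.5 × 2.2945 = -5.736
Star Q is brighter so has the smaller magnitude: m_P − m_Q is positive.

m_P − m_Q ≈ 5.74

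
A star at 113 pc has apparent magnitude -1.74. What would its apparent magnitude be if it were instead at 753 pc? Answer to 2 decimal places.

m ≈ 2.38

Flux ∝ 1/d², so Δm = 5 log₁₀(d₂/d₁) = 5 log₁₀(753/113) = 4.119
m₂ = m₁ + Δm = -1.74 + (4.119) = 2.379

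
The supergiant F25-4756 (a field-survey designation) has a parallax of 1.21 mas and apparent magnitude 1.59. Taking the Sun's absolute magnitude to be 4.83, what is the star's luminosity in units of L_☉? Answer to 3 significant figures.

d = 1/p = 1000/1.21 mas = 826.4 pc
M = m − 5 log₁₀ d + 5 = 1.59 − 5·2.9172 + 5 = -7.996
M − M_☉ = -7.996 − 4.83 = -12.826
L/L_☉ = 10^(−0.4 × -12.826) = 135000

L/L_☉ ≈ 135000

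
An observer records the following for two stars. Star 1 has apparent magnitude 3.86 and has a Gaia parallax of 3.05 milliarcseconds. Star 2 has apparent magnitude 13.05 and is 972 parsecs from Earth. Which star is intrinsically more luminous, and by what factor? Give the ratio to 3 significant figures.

Star 1: p = 3.05 mas = 3.05×10^-3″ → d = 1/p = 327.9 pc
Star 1: M = m − 5 log₁₀ d + 5 = 3.86 − 5·2.5157 + 5 = -3.719
Star 2: M = m − 5 log₁₀ d + 5 = 13.05 − 5·2.9877 + 5 = 3.112
ΔM = M_1 − M_2 = -3.719 − (3.112) = -6.830; smaller M is more luminous → Star 1.
L ratio = 10^(0.4 |ΔM|) = 10^2.732 = 539.6

Star 1 is more luminous, by a factor of 540.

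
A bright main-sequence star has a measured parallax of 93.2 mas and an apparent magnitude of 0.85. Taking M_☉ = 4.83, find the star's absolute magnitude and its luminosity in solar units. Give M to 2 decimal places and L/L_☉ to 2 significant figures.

d = 1/p = 1000/93.2 mas = 10.73 pc
M = m − 5 log₁₀ d + 5 = 0.85 − 5·1.0306 + 5 = 0.697
M − M_☉ = 0.697 − 4.83 = -4.133
L/L_☉ = 10^(−0.4 × -4.133) = 45.00

M ≈ 0.70; L/L_☉ ≈ 45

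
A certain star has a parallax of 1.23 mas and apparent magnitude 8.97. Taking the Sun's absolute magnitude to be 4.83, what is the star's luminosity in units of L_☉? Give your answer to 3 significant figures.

L/L_☉ ≈ 146

d = 1/p = 1000/1.23 mas = 813.0 pc
M = m − 5 log₁₀ d + 5 = 8.97 − 5·2.9101 + 5 = -0.580
M − M_☉ = -0.580 − 4.83 = -5.410
L/L_☉ = 10^(−0.4 × -5.410) = 145.9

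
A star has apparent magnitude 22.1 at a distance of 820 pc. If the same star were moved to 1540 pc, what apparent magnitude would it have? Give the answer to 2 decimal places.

m ≈ 23.47

Flux ∝ 1/d², so Δm = 5 log₁₀(d₂/d₁) = 5 log₁₀(1540/820) = 1.369
m₂ = m₁ + Δm = 22.1 + (1.369) = 23.469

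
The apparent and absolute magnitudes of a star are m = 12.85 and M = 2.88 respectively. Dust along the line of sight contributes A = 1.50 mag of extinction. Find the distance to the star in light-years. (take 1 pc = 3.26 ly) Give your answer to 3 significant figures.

d ≈ 1610 ly

m − M = 5 log₁₀(d/10 pc) + A  ⇒  12.85 − (2.88) − 1.50 = 5 log₁₀(d/10)
8.470 = 5 log₁₀(d/10)
log₁₀ d = (m − M − A)/5 + 1 = 2.6940
d = 10^2.6940 = 494.3 pc
= 1611 ly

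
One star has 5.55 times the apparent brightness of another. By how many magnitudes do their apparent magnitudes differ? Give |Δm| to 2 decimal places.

|Δm| ≈ 1.86

Pogson: Δm = −2.5 log₁₀(ratio) = −2.5 log₁₀(5.55) = −2.5 × 0.7443 = -1.861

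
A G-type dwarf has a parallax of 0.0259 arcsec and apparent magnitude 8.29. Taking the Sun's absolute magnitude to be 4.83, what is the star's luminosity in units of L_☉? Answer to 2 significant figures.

L/L_☉ ≈ 0.62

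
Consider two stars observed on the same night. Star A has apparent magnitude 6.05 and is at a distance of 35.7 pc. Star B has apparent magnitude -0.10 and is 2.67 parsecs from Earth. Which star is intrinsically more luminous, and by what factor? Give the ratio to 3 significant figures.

Star B is more luminous, by a factor of 1.61.

Star A: M = m − 5 log₁₀ d + 5 = 6.05 − 5·1.5527 + 5 = 3.287
Star B: M = m − 5 log₁₀ d + 5 = -0.10 − 5·0.4265 + 5 = 2.767
ΔM = M_A − M_B = 3.287 − (2.767) = 0.519; smaller M is more luminous → Star B.
L ratio = 10^(0.4 |ΔM|) = 10^0.208 = 1.613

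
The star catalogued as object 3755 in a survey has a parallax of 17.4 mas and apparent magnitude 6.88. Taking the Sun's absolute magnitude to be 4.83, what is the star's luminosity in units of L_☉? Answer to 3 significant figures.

L/L_☉ ≈ 5.00

d = 1/p = 1000/17.4 mas = 57.47 pc
M = m − 5 log₁₀ d + 5 = 6.88 − 5·1.7595 + 5 = 3.083
M − M_☉ = 3.083 − 4.83 = -1.747
L/L_☉ = 10^(−0.4 × -1.747) = 4.999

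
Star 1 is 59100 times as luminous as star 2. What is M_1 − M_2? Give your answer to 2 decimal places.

Pogson: ΔM = −2.5 log₁₀(ratio) = −2.5 log₁₀(59100) = −2.5 × 4.7716 = -11.929
Star 1 is brighter, so it has the smaller magnitude: the difference is negative.

M_1 − M_2 ≈ -11.93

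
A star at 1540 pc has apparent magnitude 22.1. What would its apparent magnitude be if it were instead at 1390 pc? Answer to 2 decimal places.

Flux ∝ 1/d², so Δm = 5 log₁₀(d₂/d₁) = 5 log₁₀(1390/1540) = -0.223
m₂ = m₁ + Δm = 22.1 + (-0.223) = 21.877

m ≈ 21.88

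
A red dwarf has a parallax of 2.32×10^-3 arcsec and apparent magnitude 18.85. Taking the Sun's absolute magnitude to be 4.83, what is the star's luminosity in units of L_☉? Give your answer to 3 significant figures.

L/L_☉ ≈ 4.58×10^-3

d = 1/p = 1/2.32×10^-3″ = 431.0 pc
M = m − 5 log₁₀ d + 5 = 18.85 − 5·2.6345 + 5 = 10.677
M − M_☉ = 10.677 − 4.83 = 5.847
L/L_☉ = 10^(−0.4 × 5.847) = 4.582×10^-3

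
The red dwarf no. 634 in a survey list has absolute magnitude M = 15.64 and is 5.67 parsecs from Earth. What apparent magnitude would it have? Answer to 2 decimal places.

m ≈ 14.41

m = M + 5 log₁₀ d − 5 = 15.64 + 5·0.7536 − 5 = 14.408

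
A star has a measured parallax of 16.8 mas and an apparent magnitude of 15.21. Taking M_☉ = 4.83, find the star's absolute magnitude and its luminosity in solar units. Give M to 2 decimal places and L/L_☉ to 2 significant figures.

M ≈ 11.34; L/L_☉ ≈ 2.5×10^-3

d = 1/p = 1000/16.8 mas = 59.52 pc
M = m − 5 log₁₀ d + 5 = 15.21 − 5·1.7747 + 5 = 11.337
M − M_☉ = 11.337 − 4.83 = 6.507
L/L_☉ = 10^(−0.4 × 6.507) = 2.497×10^-3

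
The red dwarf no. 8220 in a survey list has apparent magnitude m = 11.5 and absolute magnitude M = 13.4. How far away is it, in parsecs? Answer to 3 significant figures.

d ≈ 4.17 pc

μ = m − M = -1.900
m − M = 5 log₁₀ d − 5
log₁₀ d = (m − M)/5 + 1 = 0.6200
d = 10^0.6200 = 4.169 pc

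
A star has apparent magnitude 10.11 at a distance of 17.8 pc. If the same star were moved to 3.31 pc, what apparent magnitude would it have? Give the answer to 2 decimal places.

m ≈ 6.46

Flux ∝ 1/d², so Δm = 5 log₁₀(d₂/d₁) = 5 log₁₀(3.31/17.8) = -3.653
m₂ = m₁ + Δm = 10.11 + (-3.653) = 6.457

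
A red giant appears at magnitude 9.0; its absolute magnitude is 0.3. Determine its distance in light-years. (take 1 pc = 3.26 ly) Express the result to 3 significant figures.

Distance modulus: m − M = 9.0 − (0.3) = 8.700
m − M = 5 log₁₀ d − 5
log₁₀ d = (m − M)/5 + 1 = 2.7400
d = 10^2.7400 = 549.5 pc
= 1792 ly

d ≈ 1790 ly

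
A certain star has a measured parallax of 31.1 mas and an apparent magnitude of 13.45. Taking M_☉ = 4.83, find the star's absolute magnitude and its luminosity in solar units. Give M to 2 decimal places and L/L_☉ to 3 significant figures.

M ≈ 10.91; L/L_☉ ≈ 3.69×10^-3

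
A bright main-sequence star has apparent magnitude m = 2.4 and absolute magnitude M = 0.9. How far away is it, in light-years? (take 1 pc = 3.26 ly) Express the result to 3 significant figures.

Distance modulus: m − M = 2.4 − (0.9) = 1.500
m − M = 5 log₁₀ d − 5
log₁₀ d = (m − M)/5 + 1 = 1.3000
d = 10^1.3000 = 19.95 pc
= 65.05 ly

d ≈ 65.0 ly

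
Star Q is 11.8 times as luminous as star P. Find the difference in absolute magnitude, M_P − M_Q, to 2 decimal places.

Pogson: ΔM = −2.5 log₁₀(ratio) = −2.5 log₁₀(11.8) = −2.5 × 1.0719 = -2.680
Star Q is brighter so has the smaller magnitude: M_P − M_Q is positive.

M_P − M_Q ≈ 2.68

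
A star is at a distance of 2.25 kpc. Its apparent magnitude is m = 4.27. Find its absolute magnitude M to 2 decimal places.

M ≈ -7.49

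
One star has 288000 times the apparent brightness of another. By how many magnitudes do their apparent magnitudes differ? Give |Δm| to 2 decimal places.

|Δm| ≈ 13.65

Pogson: Δm = −2.5 log₁₀(ratio) = −2.5 log₁₀(288000) = −2.5 × 5.4594 = -13.648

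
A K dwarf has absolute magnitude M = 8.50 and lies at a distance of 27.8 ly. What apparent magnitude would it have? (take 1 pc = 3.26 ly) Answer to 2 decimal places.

d = 27.8 ly / 3.26 = 8.528 pc
m = M + 5 log₁₀ d − 5 = 8.50 + 5·0.9308 − 5 = 8.154

m ≈ 8.15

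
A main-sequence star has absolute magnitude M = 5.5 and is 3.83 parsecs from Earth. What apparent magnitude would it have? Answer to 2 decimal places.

m ≈ 3.42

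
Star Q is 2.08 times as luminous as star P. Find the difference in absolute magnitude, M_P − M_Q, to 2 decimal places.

M_P − M_Q ≈ 0.80

Pogson: ΔM = −2.5 log₁₀(ratio) = −2.5 log₁₀(2.08) = −2.5 × 0.3181 = -0.795
Star Q is brighter so has the smaller magnitude: M_P − M_Q is positive.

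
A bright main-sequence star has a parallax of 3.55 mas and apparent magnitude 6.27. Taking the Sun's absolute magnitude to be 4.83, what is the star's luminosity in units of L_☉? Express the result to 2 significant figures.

L/L_☉ ≈ 210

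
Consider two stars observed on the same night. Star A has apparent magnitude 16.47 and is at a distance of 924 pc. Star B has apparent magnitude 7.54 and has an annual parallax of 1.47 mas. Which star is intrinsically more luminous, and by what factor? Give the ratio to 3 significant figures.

Star B is more luminous, by a factor of 2020.

Star A: M = m − 5 log₁₀ d + 5 = 16.47 − 5·2.9657 + 5 = 6.642
Star B: p = 1.47 mas = 1.47×10^-3″ → d = 1/p = 680.3 pc
Star B: M = m − 5 log₁₀ d + 5 = 7.54 − 5·2.8327 + 5 = -1.623
ΔM = M_A − M_B = 6.642 − (-1.623) = 8.265; smaller M is more luminous → Star B.
L ratio = 10^(0.4 |ΔM|) = 10^3.306 = 2023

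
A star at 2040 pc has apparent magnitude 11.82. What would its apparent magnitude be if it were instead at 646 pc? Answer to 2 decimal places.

Flux ∝ 1/d², so Δm = 5 log₁₀(d₂/d₁) = 5 log₁₀(646/2040) = -2.497
m₂ = m₁ + Δm = 11.82 + (-2.497) = 9.323

m ≈ 9.32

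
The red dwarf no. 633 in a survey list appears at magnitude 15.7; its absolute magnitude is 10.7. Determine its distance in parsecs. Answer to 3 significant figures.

d ≈ 100 pc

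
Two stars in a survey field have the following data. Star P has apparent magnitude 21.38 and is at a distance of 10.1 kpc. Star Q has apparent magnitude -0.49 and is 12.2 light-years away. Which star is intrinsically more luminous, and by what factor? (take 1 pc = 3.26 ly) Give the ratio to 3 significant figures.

Star Q is more luminous, by a factor of 76.8.

Star P: d = 10.1 kpc = 10100 pc
Star P: M = m − 5 log₁₀ d + 5 = 21.38 − 5·4.0043 + 5 = 6.358
Star Q: d = 12.2 ly / 3.26 = 3.742 pc
Star Q: M = m − 5 log₁₀ d + 5 = -0.49 − 5·0.5731 + 5 = 1.644
ΔM = M_P − M_Q = 6.358 − (1.644) = 4.714; smaller M is more luminous → Star Q.
L ratio = 10^(0.4 |ΔM|) = 10^1.886 = 76.85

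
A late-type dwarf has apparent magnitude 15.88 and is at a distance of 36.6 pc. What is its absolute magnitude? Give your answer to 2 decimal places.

5 log₁₀(d/10 pc) = 5 log₁₀(36.60) − 5 = 2.817
M = m − 5 log₁₀(d/10) = 15.88 − 2.817 = 13.063

M ≈ 13.06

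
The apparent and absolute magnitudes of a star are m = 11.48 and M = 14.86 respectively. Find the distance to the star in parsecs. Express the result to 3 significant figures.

d ≈ 2.11 pc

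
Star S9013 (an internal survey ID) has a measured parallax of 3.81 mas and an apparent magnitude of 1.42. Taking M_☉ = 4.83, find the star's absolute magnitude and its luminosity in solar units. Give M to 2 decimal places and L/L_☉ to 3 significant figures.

M ≈ -5.68; L/L_☉ ≈ 15900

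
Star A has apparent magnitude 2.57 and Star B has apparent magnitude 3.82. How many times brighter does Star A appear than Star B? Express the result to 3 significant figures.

Δm = 2.57 − (3.82) = -1.25
Flux ratio = 10^(−0.4 Δm) = 10^(−0.4 × -1.25) = 10^0.500 = 3.162

3.16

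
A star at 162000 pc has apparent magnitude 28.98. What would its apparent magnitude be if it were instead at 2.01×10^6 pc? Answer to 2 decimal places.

Flux ∝ 1/d², so Δm = 5 log₁₀(d₂/d₁) = 5 log₁₀(2.01×10^6/162000) = 5.468
m₂ = m₁ + Δm = 28.98 + (5.468) = 34.448

m ≈ 34.45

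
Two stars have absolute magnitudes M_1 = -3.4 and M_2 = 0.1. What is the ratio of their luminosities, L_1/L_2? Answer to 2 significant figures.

L_1/L_2 ≈ 25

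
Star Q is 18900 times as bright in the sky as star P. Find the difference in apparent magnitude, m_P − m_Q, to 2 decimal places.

m_P − m_Q ≈ 10.69

Pogson: Δm = −2.5 log₁₀(ratio) = −2.5 log₁₀(18900) = −2.5 × 4.2765 = -10.691
Star Q is brighter so has the smaller magnitude: m_P − m_Q is positive.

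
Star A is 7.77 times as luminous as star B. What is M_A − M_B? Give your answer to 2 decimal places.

M_A − M_B ≈ -2.23

Pogson: ΔM = −2.5 log₁₀(ratio) = −2.5 log₁₀(7.77) = −2.5 × 0.8904 = -2.226
Star A is brighter, so it has the smaller magnitude: the difference is negative.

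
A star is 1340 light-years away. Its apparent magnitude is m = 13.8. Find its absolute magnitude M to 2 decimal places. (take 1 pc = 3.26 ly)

M ≈ 5.73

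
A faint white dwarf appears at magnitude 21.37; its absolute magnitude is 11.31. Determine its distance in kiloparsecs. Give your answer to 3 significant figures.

d ≈ 1.03 kpc

Distance modulus: m − M = 21.37 − (11.31) = 10.060
m − M = 5 log₁₀ d − 5
log₁₀ d = (m − M)/5 + 1 = 3.0120
d = 10^3.0120 = 1028 pc
= 1.028 kpc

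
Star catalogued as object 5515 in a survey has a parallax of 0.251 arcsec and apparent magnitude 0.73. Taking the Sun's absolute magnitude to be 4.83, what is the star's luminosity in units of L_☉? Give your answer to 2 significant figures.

d = 1/p = 1/0.251″ = 3.984 pc
M = m − 5 log₁₀ d + 5 = 0.73 − 5·0.6003 + 5 = 2.728
M − M_☉ = 2.728 − 4.83 = -2.102
L/L_☉ = 10^(−0.4 × -2.102) = 6.929

L/L_☉ ≈ 6.9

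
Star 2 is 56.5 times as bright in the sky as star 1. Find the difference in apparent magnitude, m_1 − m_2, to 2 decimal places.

m_1 − m_2 ≈ 4.38

Pogson: Δm = −2.5 log₁₀(ratio) = −2.5 log₁₀(56.5) = −2.5 × 1.7520 = -4.380
Star 2 is brighter so has the smaller magnitude: m_1 − m_2 is positive.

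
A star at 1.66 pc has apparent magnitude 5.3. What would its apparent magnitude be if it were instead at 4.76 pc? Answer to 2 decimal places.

m ≈ 7.59

Flux ∝ 1/d², so Δm = 5 log₁₀(d₂/d₁) = 5 log₁₀(4.76/1.66) = 2.287
m₂ = m₁ + Δm = 5.3 + (2.287) = 7.587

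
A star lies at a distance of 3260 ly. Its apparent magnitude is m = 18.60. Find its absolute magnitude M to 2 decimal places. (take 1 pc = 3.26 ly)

M ≈ 8.60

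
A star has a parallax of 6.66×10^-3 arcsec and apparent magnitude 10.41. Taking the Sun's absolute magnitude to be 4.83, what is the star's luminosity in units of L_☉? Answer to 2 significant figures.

d = 1/p = 1/6.66×10^-3″ = 150.2 pc
M = m − 5 log₁₀ d + 5 = 10.41 − 5·2.1765 + 5 = 4.527
M − M_☉ = 4.527 − 4.83 = -0.303
L/L_☉ = 10^(−0.4 × -0.303) = 1.321

L/L_☉ ≈ 1.3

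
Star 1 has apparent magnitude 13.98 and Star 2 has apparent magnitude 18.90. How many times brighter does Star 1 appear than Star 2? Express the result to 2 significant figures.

Magnitude difference = -4.92
Flux ratio = 10^(−0.4 Δm) = 10^(−0.4 × -4.92) = 10^1.968 = 92.90

93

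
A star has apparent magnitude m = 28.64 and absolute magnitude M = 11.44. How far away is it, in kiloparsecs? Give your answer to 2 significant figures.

d ≈ 28 kpc

Distance modulus: m − M = 28.64 − (11.44) = 17.200
m − M = 5 log₁₀ d − 5
log₁₀ d = (m − M)/5 + 1 = 4.4400
d = 10^4.4400 = 27540 pc
= 27.54 kpc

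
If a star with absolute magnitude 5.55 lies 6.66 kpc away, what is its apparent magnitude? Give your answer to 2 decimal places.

d = 6.66 kpc = 6660 pc
m = M + 5 log₁₀ d − 5 = 5.55 + 5·3.8235 − 5 = 19.667

m ≈ 19.67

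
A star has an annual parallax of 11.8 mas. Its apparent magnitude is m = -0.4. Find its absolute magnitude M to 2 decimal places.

p = 11.8 mas = 0.0118″ → d = 1/p = 84.75 pc
5 log₁₀(d/10 pc) = 5 log₁₀(84.75) − 5 = 4.641
M = m − 5 log₁₀(d/10) = -0.4 − 4.641 = -5.041

M ≈ -5.04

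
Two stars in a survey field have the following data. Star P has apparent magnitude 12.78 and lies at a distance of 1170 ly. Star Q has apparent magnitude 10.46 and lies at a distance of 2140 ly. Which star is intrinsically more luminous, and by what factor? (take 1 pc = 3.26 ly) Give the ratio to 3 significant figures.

Star P: d = 1170 ly / 3.26 = 358.9 pc
Star P: M = m − 5 log₁₀ d + 5 = 12.78 − 5·2.5550 + 5 = 5.005
Star Q: d = 2140 ly / 3.26 = 656.4 pc
Star Q: M = m − 5 log₁₀ d + 5 = 10.46 − 5·2.8172 + 5 = 1.374
ΔM = M_P − M_Q = 5.005 − (1.374) = 3.631; smaller M is more luminous → Star Q.
L ratio = 10^(0.4 |ΔM|) = 10^1.452 = 28.34

Star Q is more luminous, by a factor of 28.3.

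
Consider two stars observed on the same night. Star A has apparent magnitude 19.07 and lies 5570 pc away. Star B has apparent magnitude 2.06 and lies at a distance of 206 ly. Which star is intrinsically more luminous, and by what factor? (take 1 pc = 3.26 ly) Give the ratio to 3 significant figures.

Star B is more luminous, by a factor of 820.

Star A: M = m − 5 log₁₀ d + 5 = 19.07 − 5·3.7459 + 5 = 5.341
Star B: d = 206 ly / 3.26 = 63.19 pc
Star B: M = m − 5 log₁₀ d + 5 = 2.06 − 5·1.8006 + 5 = -1.943
ΔM = M_A − M_B = 5.341 − (-1.943) = 7.284; smaller M is more luminous → Star B.
L ratio = 10^(0.4 |ΔM|) = 10^2.914 = 819.6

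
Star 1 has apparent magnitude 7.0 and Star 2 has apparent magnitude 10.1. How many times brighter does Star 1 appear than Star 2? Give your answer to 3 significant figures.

Magnitude difference = -3.1
Flux ratio = 10^(−0.4 Δm) = 10^(−0.4 × -3.1) = 10^1.240 = 17.38

17.4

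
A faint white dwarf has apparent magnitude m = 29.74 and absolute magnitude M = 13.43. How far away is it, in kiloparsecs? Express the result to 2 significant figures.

d ≈ 18 kpc

μ = m − M = 16.310
m − M = 5 log₁₀ d − 5
log₁₀ d = (m − M)/5 + 1 = 4.2620
d = 10^4.2620 = 18280 pc
= 18.28 kpc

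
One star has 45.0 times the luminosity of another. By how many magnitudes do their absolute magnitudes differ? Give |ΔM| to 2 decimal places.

|ΔM| ≈ 4.13

Pogson: ΔM = −2.5 log₁₀(ratio) = −2.5 log₁₀(45.0) = −2.5 × 1.6532 = -4.133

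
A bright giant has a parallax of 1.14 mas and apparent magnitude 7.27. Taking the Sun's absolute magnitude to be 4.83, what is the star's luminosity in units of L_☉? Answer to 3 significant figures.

L/L_☉ ≈ 813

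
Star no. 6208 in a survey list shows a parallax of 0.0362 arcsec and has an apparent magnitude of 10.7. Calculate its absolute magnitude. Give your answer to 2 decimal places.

d = 1/p = 1/0.0362″ = 27.62 pc
5 log₁₀(d/10 pc) = 5 log₁₀(27.62) − 5 = 2.206
M = m − 5 log₁₀(d/10) = 10.7 − 2.206 = 8.494

M ≈ 8.49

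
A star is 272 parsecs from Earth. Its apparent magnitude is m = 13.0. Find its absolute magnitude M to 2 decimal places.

5 log₁₀(d/10 pc) = 5 log₁₀(272.0) − 5 = 7.173
M = m − 5 log₁₀(d/10) = 13.0 − 7.173 = 5.827

M ≈ 5.83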